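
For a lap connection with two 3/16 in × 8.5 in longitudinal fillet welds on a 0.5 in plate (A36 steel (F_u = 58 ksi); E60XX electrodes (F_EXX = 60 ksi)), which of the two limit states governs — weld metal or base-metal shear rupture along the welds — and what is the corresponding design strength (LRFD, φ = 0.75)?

φR_n ≈ 60.8 kip (weld metal governs)

t_e = 0.707 × 0.1875 = 0.1326 in; L = 17 in.
Weld metal: φR_n = 0.75 × 0.6 × 60 × 0.1326 × 17 = 60.85 kip.
Base metal (shear rupture): φR_n = 0.75 × 0.6 × 58 × 0.5 × 17 = 221.8 kip.
Governing: weld metal.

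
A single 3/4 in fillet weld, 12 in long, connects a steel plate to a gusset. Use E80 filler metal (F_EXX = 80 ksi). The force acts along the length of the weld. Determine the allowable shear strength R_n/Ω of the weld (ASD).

Effective throat t_e = 0.707 × 0.75 = 0.5302 in.
Total length L = 12 in; A_we = 0.5302 × 12 = 6.363 in².
F_nw = 0.6 F_EXX = 0.6 × 80 = 48 ksi.
R_n = 48 × 6.363 = 305.4 kips; R_n/Ω = 305.4/2.0 = 152.7 kips.

R_n/Ω ≈ 153 kips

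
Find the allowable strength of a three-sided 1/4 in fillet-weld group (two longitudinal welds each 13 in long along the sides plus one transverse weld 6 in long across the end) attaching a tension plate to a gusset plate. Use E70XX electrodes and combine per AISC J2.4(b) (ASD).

R_n/Ω ≈ 119 kips

E70XX → F_EXX = 70 ksi.
t_e = 0.707 × 0.25 = 0.1767 in.
R_nwl = 0.6 × 70 × 0.1767 × 26 = 193 kips (longitudinal, 2 welds).
R_nwt = 0.6 × 70 × 0.1767 × 6 = 44.54 kips (transverse, base value).
(i) R_nwl + R_nwt = 237.6 kips; (ii) 0.85 R_nwl + 1.5 R_nwt = 230.9 kips.
R_n = max = 237.6 kips [governs: (i)]; R_n/Ω = 118.8 kips.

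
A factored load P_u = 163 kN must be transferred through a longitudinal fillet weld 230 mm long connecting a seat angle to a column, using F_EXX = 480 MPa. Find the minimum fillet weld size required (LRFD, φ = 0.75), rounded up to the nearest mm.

w = 5 mm

Total weld length L = 230 mm.
Required throat t_e = P_u / (φ × 0.6 F_EXX × L) = 163 / (0.75 × 0.6 × 480 × 230 × 10⁻³) = 3.281 mm.
Required leg w = t_e / 0.707 = 4.641 mm → use 5 mm.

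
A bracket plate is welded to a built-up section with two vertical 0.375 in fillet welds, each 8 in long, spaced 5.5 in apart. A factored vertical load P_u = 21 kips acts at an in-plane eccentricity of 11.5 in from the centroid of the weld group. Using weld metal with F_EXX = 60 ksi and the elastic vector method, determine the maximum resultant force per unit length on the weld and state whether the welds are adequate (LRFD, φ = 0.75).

Total weld length L_w = 16 in. Treat welds as unit-width lines.
Polar moment about centroid: J = 2[d³/12 + d(b/2)²] = 2[8³/12 + 8×2.75²] = 206.3 in³.
Direct shear f_v = P/L_w = 21 / 16 = 1.312 kip/in (vertical).
Torsion M = P·e = 21 × 11.5 = 241.5 kip·in.
Critical point at (x, y) = (2.75, 4) from centroid. f_tx = M·y/J = 4.682 kip/in; f_ty = M·x/J = 3.219 kip/in.
Resultant f_max = √[f_tx² + (f_v + f_ty)²] = √[4.682² + (1.312 + 3.219)²] = 6.515 kip/in.
Capacity per unit length: φr_n = 0.75 × 0.6 × 60 × (0.707 × 0.375) = 7.158 kip/in.
6.515 ≤ 7.158 → adequate.

f_max ≈ 6.52 kip/in; adequate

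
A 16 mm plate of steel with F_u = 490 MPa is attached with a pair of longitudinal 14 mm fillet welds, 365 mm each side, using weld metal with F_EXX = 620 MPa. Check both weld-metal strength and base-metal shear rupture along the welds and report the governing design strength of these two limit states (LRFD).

φR_n ≈ 2020 kN (weld metal governs)

t_e = 0.707 × 14 = 9.898 mm; L = 730 mm.
Weld metal: φR_n = 0.75 × 0.6 × 620 × 9.898 × 730 × 10⁻³ = 2016 kN.
Base metal (shear rupture): φR_n = 0.75 × 0.6 × 490 × 16 × 730 × 10⁻³ = 2575 kN.
Governing: weld metal.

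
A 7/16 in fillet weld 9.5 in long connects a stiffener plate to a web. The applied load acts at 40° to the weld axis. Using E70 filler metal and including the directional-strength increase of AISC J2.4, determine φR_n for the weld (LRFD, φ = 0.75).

E70XX → F_EXX = 70 ksi.
t_e = 0.707 × 0.4375 = 0.3093 in; A_we = 0.3093 × 9.5 = 2.938 in².
Directional factor: 1.0 + 0.5 sin^1.5(40°) = 1.258.
F_nw = 0.6 × 70 × 1.258 = 52.82 ksi.
φR_n = 0.75 × 52.82 × 2.938 = 116.4 kips.

φR_n ≈ 116 kips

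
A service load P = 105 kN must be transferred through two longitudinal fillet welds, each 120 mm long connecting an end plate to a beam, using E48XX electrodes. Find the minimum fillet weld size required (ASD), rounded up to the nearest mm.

E48XX → F_EXX = 480 MPa.
Total weld length L = 240 mm.
Required throat t_e = P × Ω / (0.6 F_EXX × L) = 105 × 2.0 / (0.6 × 480 × 240 × 10⁻³) = 3.038 mm.
Required leg w = t_e / 0.707 = 4.297 mm → use 5 mm.

w = 5 mm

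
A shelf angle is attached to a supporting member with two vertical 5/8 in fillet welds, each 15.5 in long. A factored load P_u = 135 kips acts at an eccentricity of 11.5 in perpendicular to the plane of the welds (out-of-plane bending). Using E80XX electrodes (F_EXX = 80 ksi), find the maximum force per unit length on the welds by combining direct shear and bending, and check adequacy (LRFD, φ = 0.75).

L_w = 2 × 15.5 = 31 in; section modulus (unit throat) S = 2 × L²/6 = 80.08 in².
Direct shear f_v = P/L_w = 135/31 = 4.355 kip/in.
Moment M = P × e = 135 × 11.5 = 1552.5 kip·in; bending f_b = M/S = 19.39 kip/in.
f_max = √(f_v² + f_b²) = √(4.355² + 19.39²) = 19.87 kip/in.
φr_n = 0.75 × 0.6 × 80 × (0.707 × 0.625) = 15.91 kip/in → NOT adequate.

f_max ≈ 19.9 kip/in; NOT adequate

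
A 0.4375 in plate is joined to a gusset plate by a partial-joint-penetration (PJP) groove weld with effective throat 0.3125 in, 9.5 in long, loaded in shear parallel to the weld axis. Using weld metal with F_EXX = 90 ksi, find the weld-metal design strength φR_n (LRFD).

Effective throat (given) t_e = 0.3125 in.
A_we = 0.3125 × 9.5 = 2.969 in².
F_nw = 0.6 F_EXX = 54 ksi.
φR_n = 0.75 × 54 × 2.969 = 120.2 kip.

φR_n ≈ 120 kip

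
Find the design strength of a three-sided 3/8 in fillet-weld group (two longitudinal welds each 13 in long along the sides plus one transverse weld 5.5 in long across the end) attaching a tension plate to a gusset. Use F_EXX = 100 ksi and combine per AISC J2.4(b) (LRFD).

t_e = 0.707 × 0.375 = 0.2651 in.
R_nwl = 0.6 × 100 × 0.2651 × 26 = 413.6 kip (longitudinal, 2 welds).
R_nwt = 0.6 × 100 × 0.2651 × 5.5 = 87.49 kip (transverse, base value).
(i) R_nwl + R_nwt = 501.1 kip; (ii) 0.85 R_nwl + 1.5 R_nwt = 482.8 kip.
R_n = max = 501.1 kip [governs: (i)]; φR_n = 375.8 kip.

φR_n ≈ 376 kip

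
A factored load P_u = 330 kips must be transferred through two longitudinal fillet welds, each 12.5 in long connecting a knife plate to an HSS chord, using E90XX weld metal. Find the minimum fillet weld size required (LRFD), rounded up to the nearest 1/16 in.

E90XX → F_EXX = 90 ksi.
Total weld length L = 25 in.
Required throat t_e = P_u / (φ × 0.6 F_EXX × L) = 330 / (0.75 × 0.6 × 90 × 25) = 0.3259 in.
Required leg w = t_e / 0.707 = 0.461 in → use 1/2 in.

w = 1/2 in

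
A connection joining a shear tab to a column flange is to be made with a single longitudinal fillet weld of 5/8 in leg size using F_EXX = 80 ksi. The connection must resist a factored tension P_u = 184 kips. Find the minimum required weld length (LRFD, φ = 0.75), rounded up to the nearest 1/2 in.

L = 12 in

Throat t_e = 0.707 × 0.625 = 0.4419 in.
φr_n = 0.75 × 0.6 × 80 × 0.4419 = 15.91 kips/in.
L_req = P_u / φr_n = 184 / 15.91 = 11.57 in total.
Round up → use L = 12 in.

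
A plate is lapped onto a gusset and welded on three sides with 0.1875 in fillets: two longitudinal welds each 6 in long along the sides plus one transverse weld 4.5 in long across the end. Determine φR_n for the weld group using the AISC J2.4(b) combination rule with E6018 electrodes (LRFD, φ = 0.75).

φR_n ≈ 60.7 kips

E60XX → F_EXX = 60 ksi.
t_e = 0.707 × 0.1875 = 0.1326 in.
R_nwl = 0.6 × 60 × 0.1326 × 12 = 57.27 kips (longitudinal, 2 welds).
R_nwt = 0.6 × 60 × 0.1326 × 4.5 = 21.48 kips (transverse, base value).
(i) R_nwl + R_nwt = 78.74 kips; (ii) 0.85 R_nwl + 1.5 R_nwt = 80.89 kips.
R_n = max = 80.89 kips [governs: (ii)]; φR_n = 60.67 kips.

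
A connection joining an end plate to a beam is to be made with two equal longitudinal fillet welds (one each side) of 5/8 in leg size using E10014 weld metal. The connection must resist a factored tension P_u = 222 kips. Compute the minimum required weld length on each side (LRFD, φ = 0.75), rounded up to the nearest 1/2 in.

L = 6 in on each side

E100XX → F_EXX = 100 ksi.
Throat t_e = 0.707 × 0.625 = 0.4419 in.
φr_n = 0.75 × 0.6 × 100 × 0.4419 = 19.88 kips/in.
L_req = P_u / φr_n = 222 / 19.88 = 11.16 in total.
Per side: 11.16 / 2 = 5.582 in.
Round up → use L = 6 in on each side.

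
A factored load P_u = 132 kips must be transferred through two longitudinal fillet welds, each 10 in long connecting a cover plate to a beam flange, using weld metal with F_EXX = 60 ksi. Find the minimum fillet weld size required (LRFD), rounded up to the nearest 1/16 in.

Total weld length L = 20 in.
Required throat t_e = P_u / (φ × 0.6 F_EXX × L) = 132 / (0.75 × 0.6 × 60 × 20) = 0.2444 in.
Required leg w = t_e / 0.707 = 0.3457 in → use 3/8 in.

w = 3/8 in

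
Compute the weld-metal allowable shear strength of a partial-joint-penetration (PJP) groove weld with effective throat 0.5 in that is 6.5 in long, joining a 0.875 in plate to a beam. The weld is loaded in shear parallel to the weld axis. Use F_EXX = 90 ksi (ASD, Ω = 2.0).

R_n/Ω ≈ 87.8 kip

Effective throat (given) t_e = 0.5 in.
A_we = 0.5 × 6.5 = 3.25 in².
F_nw = 0.6 F_EXX = 54 ksi.
R_n/Ω = (54 × 3.25) / 2.0 = 87.75 kip.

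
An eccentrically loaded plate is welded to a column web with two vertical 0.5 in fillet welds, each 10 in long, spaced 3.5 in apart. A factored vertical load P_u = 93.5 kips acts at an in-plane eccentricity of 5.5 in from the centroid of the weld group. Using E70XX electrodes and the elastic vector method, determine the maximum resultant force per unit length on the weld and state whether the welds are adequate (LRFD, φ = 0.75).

f_max ≈ 14.2 kip/in; NOT adequate

E70XX → F_EXX = 70 ksi.
Total weld length L_w = 20 in. Treat welds as unit-width lines.
Polar moment about centroid: J = 2[d³/12 + d(b/2)²] = 2[10³/12 + 10×1.75²] = 227.9 in³.
Direct shear f_v = P/L_w = 93.5 / 20 = 4.675 kip/in (vertical).
Torsion M = P·e = 93.5 × 5.5 = 514.25 kip·in.
Critical point at (x, y) = (1.75, 5) from centroid. f_tx = M·y/J = 11.28 kip/in; f_ty = M·x/J = 3.949 kip/in.
Resultant f_max = √[f_tx² + (f_v + f_ty)²] = √[11.28² + (4.675 + 3.949)²] = 14.2 kip/in.
Capacity per unit length: φr_n = 0.75 × 0.6 × 70 × (0.707 × 0.5) = 11.14 kip/in.
14.2 > 11.14 → NOT adequate.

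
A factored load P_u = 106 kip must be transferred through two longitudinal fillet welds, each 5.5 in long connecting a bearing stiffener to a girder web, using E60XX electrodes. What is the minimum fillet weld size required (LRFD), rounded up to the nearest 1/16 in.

E60XX → F_EXX = 60 ksi.
Total weld length L = 11 in.
Required throat t_e = P_u / (φ × 0.6 F_EXX × L) = 106 / (0.75 × 0.6 × 60 × 11) = 0.3569 in.
Required leg w = t_e / 0.707 = 0.5048 in → use 9/16 in.

w = 9/16 in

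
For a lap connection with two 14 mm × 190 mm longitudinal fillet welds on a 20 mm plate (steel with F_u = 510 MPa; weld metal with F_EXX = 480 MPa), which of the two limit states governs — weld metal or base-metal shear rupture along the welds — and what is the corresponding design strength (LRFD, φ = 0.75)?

t_e = 0.707 × 14 = 9.898 mm; L = 380 mm.
Weld metal: φR_n = 0.75 × 0.6 × 480 × 9.898 × 380 × 10⁻³ = 812.4 kN.
Base metal (shear rupture): φR_n = 0.75 × 0.6 × 510 × 20 × 380 × 10⁻³ = 1744 kN.
Governing: weld metal.

φR_n ≈ 812 kN (weld metal governs)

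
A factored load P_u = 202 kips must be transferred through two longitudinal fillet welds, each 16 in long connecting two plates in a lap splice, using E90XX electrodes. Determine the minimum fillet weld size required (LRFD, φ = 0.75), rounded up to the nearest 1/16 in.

E90XX → F_EXX = 90 ksi.
Total weld length L = 32 in.
Required throat t_e = P_u / (φ × 0.6 F_EXX × L) = 202 / (0.75 × 0.6 × 90 × 32) = 0.1559 in.
Required leg w = t_e / 0.707 = 0.2205 in → use 1/4 in.

w = 1/4 in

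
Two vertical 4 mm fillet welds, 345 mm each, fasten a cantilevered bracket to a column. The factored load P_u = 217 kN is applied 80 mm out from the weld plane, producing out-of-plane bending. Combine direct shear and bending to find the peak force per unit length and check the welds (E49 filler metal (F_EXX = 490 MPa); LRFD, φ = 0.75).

f_max ≈ 539 N/mm; adequate

L_w = 2 × 345 = 690 mm; section modulus (unit throat) S = 2 × L²/6 = 39680 mm².
Direct shear f_v = P/L_w = 217×10³/690 = 314.5 N/mm.
Moment M = P × e = 217×10³ × 80 = 17360000 N·mm; bending f_b = M/S = 437.6 N/mm.
f_max = √(f_v² + f_b²) = √(314.5² + 437.6²) = 538.9 N/mm.
φr_n = 0.75 × 0.6 × 490 × (0.707 × 4) = 623.6 N/mm → adequate.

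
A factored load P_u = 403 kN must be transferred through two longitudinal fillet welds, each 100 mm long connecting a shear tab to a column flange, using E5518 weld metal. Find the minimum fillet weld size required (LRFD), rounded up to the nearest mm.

w = 12 mm

E55XX → F_EXX = 550 MPa.
Total weld length L = 200 mm.
Required throat t_e = P_u / (φ × 0.6 F_EXX × L) = 403 / (0.75 × 0.6 × 550 × 200 × 10⁻³) = 8.141 mm.
Required leg w = t_e / 0.707 = 11.52 mm → use 12 mm.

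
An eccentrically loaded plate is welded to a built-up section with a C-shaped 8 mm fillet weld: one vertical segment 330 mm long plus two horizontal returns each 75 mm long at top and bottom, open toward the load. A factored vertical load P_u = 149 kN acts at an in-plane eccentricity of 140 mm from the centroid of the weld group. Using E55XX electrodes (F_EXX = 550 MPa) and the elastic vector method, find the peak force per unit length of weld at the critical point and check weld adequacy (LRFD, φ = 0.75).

f_max ≈ 681 N/mm; adequate

Total weld length L_w = 480 mm. Treat welds as unit-width lines.
Centroid: x̄ = 2×75×37.5 / 480 = 11.72 mm from the vertical weld.
Polar moment about centroid: J = I_x + I_y = [330³/12 + 2×75×165²] + [330×11.72² + 2(75³/12 + 75×25.78²)] = 7294000 mm³.
Direct shear f_v = P/L_w = 149×10³ / 480 = 310.4 N/mm (vertical).
Torsion M = P·e = 149×10³ × 140 = 20860000 N·mm.
Critical point at (x, y) = (63.28, 165) from centroid. f_tx = M·y/J = 471.9 N/mm; f_ty = M·x/J = 181 N/mm.
Resultant f_max = √[f_tx² + (f_v + f_ty)²] = √[471.9² + (310.4 + 181)²] = 681.3 N/mm.
Capacity per unit length: φr_n = 0.75 × 0.6 × 550 × (0.707 × 8) = 1400 N/mm.
681.3 ≤ 1400 → adequate.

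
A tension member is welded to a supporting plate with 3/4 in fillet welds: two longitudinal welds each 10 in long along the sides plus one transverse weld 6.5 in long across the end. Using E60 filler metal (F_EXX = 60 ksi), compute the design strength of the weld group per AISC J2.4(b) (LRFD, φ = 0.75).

t_e = 0.707 × 0.75 = 0.5302 in.
R_nwl = 0.6 × 60 × 0.5302 × 20 = 381.8 kips (longitudinal, 2 welds).
R_nwt = 0.6 × 60 × 0.5302 × 6.5 = 124.1 kips (transverse, base value).
(i) R_nwl + R_nwt = 505.9 kips; (ii) 0.85 R_nwl + 1.5 R_nwt = 510.6 kips.
R_n = max = 510.6 kips [governs: (ii)]; φR_n = 383 kips.

φR_n ≈ 383 kips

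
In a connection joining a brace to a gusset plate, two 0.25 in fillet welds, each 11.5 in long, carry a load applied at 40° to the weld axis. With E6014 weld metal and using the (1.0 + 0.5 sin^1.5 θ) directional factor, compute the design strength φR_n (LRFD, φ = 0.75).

φR_n ≈ 138 kips

E60XX → F_EXX = 60 ksi.
t_e = 0.707 × 0.25 = 0.1767 in; A_we = 0.1767 × 23 = 4.065 in².
Directional factor: 1.0 + 0.5 sin^1.5(40°) = 1.258.
F_nw = 0.6 × 60 × 1.258 = 45.28 ksi.
φR_n = 0.75 × 45.28 × 4.065 = 138 kips.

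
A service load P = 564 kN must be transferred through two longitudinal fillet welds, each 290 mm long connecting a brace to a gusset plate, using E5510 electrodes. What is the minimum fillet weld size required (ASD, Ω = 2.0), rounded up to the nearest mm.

E55XX → F_EXX = 550 MPa.
Total weld length L = 580 mm.
Required throat t_e = P × Ω / (0.6 F_EXX × L) = 564 × 2.0 / (0.6 × 550 × 580 × 10⁻³) = 5.893 mm.
Required leg w = t_e / 0.707 = 8.336 mm → use 9 mm.

w = 9 mm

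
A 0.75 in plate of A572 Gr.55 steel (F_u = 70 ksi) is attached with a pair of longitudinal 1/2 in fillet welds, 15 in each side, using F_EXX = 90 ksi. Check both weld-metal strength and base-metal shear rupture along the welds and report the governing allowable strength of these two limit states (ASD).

R_n/Ω ≈ 286 kip (weld metal governs)

t_e = 0.707 × 0.5 = 0.3535 in; L = 30 in.
Weld metal: R_n/Ω = (1/2.0) × 0.6 × 90 × 0.3535 × 30 = 286.3 kip.
Base metal (shear rupture): R_n/Ω = (1/2.0) × 0.6 × 70 × 0.75 × 30 = 472.5 kip.
Governing: weld metal.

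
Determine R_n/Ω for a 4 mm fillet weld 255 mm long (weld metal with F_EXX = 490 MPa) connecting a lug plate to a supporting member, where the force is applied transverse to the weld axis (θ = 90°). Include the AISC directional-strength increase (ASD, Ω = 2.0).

t_e = 0.707 × 4 = 2.828 mm; A_we = 2.828 × 255 = 721.1 mm².
Directional factor: 1.0 + 0.5 sin^1.5(90°) = 1.5.
F_nw = 0.6 × 490 × 1.5 = 441 MPa.
R_n/Ω = (441 × 721.1) / 2.0 × 10⁻³ = 159 kN.

R_n/Ω ≈ 159 kN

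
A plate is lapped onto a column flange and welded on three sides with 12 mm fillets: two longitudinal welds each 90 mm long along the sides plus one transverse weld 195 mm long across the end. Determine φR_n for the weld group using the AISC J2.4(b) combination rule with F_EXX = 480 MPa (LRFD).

φR_n ≈ 816 kN

t_e = 0.707 × 12 = 8.484 mm.
R_nwl = 0.6 × 480 × 8.484 × 180 × 10⁻³ = 439.8 kN (longitudinal, 2 welds).
R_nwt = 0.6 × 480 × 8.484 × 195 × 10⁻³ = 476.5 kN (transverse, base value).
(i) R_nwl + R_nwt = 916.3 kN; (ii) 0.85 R_nwl + 1.5 R_nwt = 1089 kN.
R_n = max = 1089 kN [governs: (ii)]; φR_n = 816.4 kN.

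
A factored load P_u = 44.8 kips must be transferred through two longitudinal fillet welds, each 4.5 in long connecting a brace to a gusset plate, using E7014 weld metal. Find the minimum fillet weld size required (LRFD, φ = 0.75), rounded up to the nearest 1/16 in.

w = 1/4 in

E70XX → F_EXX = 70 ksi.
Total weld length L = 9 in.
Required throat t_e = P_u / (φ × 0.6 F_EXX × L) = 44.8 / (0.75 × 0.6 × 70 × 9) = 0.158 in.
Required leg w = t_e / 0.707 = 0.2235 in → use 1/4 in.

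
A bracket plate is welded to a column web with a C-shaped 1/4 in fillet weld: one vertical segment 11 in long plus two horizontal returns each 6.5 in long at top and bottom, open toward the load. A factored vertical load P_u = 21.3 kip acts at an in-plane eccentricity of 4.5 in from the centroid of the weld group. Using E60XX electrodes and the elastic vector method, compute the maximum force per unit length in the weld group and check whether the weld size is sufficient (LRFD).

E60XX → F_EXX = 60 ksi.
Total weld length L_w = 24 in. Treat welds as unit-width lines.
Centroid: x̄ = 2×6.5×3.25 / 24 = 1.76 in from the vertical weld.
Polar moment about centroid: J = I_x + I_y = [11³/12 + 2×6.5×5.5²] + [11×1.76² + 2(6.5³/12 + 6.5×1.49²)] = 612.9 in³.
Direct shear f_v = P/L_w = 21.3 / 24 = 0.8875 kip/in (vertical).
Torsion M = P·e = 21.3 × 4.5 = 95.85 kip·in.
Critical point at (x, y) = (4.74, 5.5) from centroid. f_tx = M·y/J = 0.8602 kip/in; f_ty = M·x/J = 0.7412 kip/in.
Resultant f_max = √[f_tx² + (f_v + f_ty)²] = √[0.8602² + (0.8875 + 0.7412)²] = 1.842 kip/in.
Capacity per unit length: φr_n = 0.75 × 0.6 × 60 × (0.707 × 0.25) = 4.772 kip/in.
1.842 ≤ 4.772 → adequate.

f_max ≈ 1.84 kip/in; adequate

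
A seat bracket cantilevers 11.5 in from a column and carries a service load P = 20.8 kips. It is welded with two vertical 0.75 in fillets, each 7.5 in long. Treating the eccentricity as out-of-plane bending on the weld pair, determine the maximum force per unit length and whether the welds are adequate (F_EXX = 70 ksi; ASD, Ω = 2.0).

L_w = 2 × 7.5 = 15 in; section modulus (unit throat) S = 2 × L²/6 = 18.75 in².
Direct shear f_v = P/L_w = 20.8/15 = 1.387 kip/in.
Moment M = P × e = 20.8 × 11.5 = 239.2 kip·in; bending f_b = M/S = 12.76 kip/in.
f_max = √(f_v² + f_b²) = √(1.387² + 12.76²) = 12.83 kip/in.
r_n/Ω = (1/2.0) × 0.6 × 70 × (0.707 × 0.75) = 11.14 kip/in → NOT adequate.

f_max ≈ 12.8 kip/in; NOT adequate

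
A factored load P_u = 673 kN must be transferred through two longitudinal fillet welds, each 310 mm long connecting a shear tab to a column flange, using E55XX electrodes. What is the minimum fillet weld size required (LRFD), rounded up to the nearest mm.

E55XX → F_EXX = 550 MPa.
Total weld length L = 620 mm.
Required throat t_e = P_u / (φ × 0.6 F_EXX × L) = 673 / (0.75 × 0.6 × 550 × 620 × 10⁻³) = 4.386 mm.
Required leg w = t_e / 0.707 = 6.203 mm → use 7 mm.

w = 7 mm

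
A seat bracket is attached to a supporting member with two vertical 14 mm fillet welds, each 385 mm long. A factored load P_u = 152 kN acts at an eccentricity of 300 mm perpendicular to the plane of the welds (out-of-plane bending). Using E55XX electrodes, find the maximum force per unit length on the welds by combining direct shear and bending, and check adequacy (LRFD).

f_max ≈ 944 N/mm; adequate

E55XX → F_EXX = 550 MPa.
L_w = 2 × 385 = 770 mm; section modulus (unit throat) S = 2 × L²/6 = 49410 mm².
Direct shear f_v = P/L_w = 152×10³/770 = 197.4 N/mm.
Moment M = P × e = 152×10³ × 300 = 45600000 N·mm; bending f_b = M/S = 922.9 N/mm.
f_max = √(f_v² + f_b²) = √(197.4² + 922.9²) = 943.8 N/mm.
φr_n = 0.75 × 0.6 × 550 × (0.707 × 14) = 2450 N/mm → adequate.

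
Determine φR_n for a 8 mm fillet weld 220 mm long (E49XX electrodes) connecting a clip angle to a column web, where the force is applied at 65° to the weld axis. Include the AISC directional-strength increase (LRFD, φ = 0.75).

E49XX → F_EXX = 490 MPa.
t_e = 0.707 × 8 = 5.656 mm; A_we = 5.656 × 220 = 1244 mm².
Directional factor: 1.0 + 0.5 sin^1.5(65°) = 1.431.
F_nw = 0.6 × 490 × 1.431 = 420.8 MPa.
φR_n = 0.75 × 420.8 × 1244 × 10⁻³ = 392.7 kN.

φR_n ≈ 393 kN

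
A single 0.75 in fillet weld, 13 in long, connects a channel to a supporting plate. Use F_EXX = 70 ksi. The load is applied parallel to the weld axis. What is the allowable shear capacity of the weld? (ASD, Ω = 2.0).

R_n/Ω ≈ 145 kips

Effective throat t_e = 0.707 × 0.75 = 0.5302 in.
Total length L = 13 in; A_we = 0.5302 × 13 = 6.893 in².
F_nw = 0.6 F_EXX = 0.6 × 70 = 42 ksi.
R_n = 42 × 6.893 = 289.5 kips; R_n/Ω = 289.5/2.0 = 144.8 kips.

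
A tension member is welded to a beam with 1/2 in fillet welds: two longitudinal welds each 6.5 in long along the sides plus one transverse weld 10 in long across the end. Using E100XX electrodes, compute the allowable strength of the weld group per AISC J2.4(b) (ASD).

E100XX → F_EXX = 100 ksi.
t_e = 0.707 × 0.5 = 0.3535 in.
R_nwl = 0.6 × 100 × 0.3535 × 13 = 275.7 kips (longitudinal, 2 welds).
R_nwt = 0.6 × 100 × 0.3535 × 10 = 212.1 kips (transverse, base value).
(i) R_nwl + R_nwt = 487.8 kips; (ii) 0.85 R_nwl + 1.5 R_nwt = 552.5 kips.
R_n = max = 552.5 kips [governs: (ii)]; R_n/Ω = 276.3 kips.

R_n/Ω ≈ 276 kips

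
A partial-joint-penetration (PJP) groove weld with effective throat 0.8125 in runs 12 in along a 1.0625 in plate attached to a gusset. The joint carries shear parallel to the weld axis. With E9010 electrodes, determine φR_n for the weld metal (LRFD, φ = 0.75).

φR_n ≈ 395 kip

E90XX → F_EXX = 90 ksi.
Effective throat (given) t_e = 0.8125 in.
A_we = 0.8125 × 12 = 9.75 in².
F_nw = 0.6 F_EXX = 54 ksi.
φR_n = 0.75 × 54 × 9.75 = 394.9 kip.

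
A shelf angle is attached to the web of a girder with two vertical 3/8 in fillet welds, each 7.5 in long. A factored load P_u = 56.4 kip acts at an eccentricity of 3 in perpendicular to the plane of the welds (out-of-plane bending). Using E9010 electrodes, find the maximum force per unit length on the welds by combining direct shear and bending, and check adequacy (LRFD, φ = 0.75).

E90XX → F_EXX = 90 ksi.
L_w = 2 × 7.5 = 15 in; section modulus (unit throat) S = 2 × L²/6 = 18.75 in².
Direct shear f_v = P/L_w = 56.4/15 = 3.76 kip/in.
Moment M = P × e = 56.4 × 3 = 169.2 kip·in; bending f_b = M/S = 9.024 kip/in.
f_max = √(f_v² + f_b²) = √(3.76² + 9.024²) = 9.776 kip/in.
φr_n = 0.75 × 0.6 × 90 × (0.707 × 0.375) = 10.74 kip/in → adequate.

f_max ≈ 9.78 kip/in; adequate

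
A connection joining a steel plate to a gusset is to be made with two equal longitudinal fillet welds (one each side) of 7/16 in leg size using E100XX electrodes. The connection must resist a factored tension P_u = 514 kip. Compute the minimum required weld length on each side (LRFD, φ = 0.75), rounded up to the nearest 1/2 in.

L = 18.5 in on each side

E100XX → F_EXX = 100 ksi.
Throat t_e = 0.707 × 0.4375 = 0.3093 in.
φr_n = 0.75 × 0.6 × 100 × 0.3093 = 13.92 kip/in.
L_req = P_u / φr_n = 514 / 13.92 = 36.93 in total.
Per side: 36.93 / 2 = 18.46 in.
Round up → use L = 18.5 in on each side.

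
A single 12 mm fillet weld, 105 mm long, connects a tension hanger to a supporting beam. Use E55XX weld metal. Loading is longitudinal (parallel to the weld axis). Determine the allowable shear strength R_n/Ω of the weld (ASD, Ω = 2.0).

R_n/Ω ≈ 147 kN

E55XX → F_EXX = 550 MPa.
Effective throat t_e = 0.707 × 12 = 8.484 mm.
Total length L = 105 mm; A_we = 8.484 × 105 = 890.8 mm².
F_nw = 0.6 F_EXX = 0.6 × 550 = 330 MPa.
R_n = 330 × 890.8 × 10⁻³ = 294 kN; R_n/Ω = 294/2.0 = 147 kN.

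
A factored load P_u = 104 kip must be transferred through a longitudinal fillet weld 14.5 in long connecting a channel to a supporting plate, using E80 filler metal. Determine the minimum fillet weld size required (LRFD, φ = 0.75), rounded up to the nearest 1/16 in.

E80XX → F_EXX = 80 ksi.
Total weld length L = 14.5 in.
Required throat t_e = P_u / (φ × 0.6 F_EXX × L) = 104 / (0.75 × 0.6 × 80 × 14.5) = 0.1992 in.
Required leg w = t_e / 0.707 = 0.2818 in → use 5/16 in.

w = 5/16 in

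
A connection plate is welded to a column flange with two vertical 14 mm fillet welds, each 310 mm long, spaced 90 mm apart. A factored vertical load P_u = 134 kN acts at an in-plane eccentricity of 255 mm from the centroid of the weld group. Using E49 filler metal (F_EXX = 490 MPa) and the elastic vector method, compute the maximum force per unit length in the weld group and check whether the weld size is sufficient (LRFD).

Total weld length L_w = 620 mm. Treat welds as unit-width lines.
Polar moment about centroid: J = 2[d³/12 + d(b/2)²] = 2[310³/12 + 310×45²] = 6221000 mm³.
Direct shear f_v = P/L_w = 134×10³ / 620 = 216.1 N/mm (vertical).
Torsion M = P·e = 134×10³ × 255 = 34170000 N·mm.
Critical point at (x, y) = (45, 155) from centroid. f_tx = M·y/J = 851.4 N/mm; f_ty = M·x/J = 247.2 N/mm.
Resultant f_max = √[f_tx² + (f_v + f_ty)²] = √[851.4² + (216.1 + 247.2)²] = 969.3 N/mm.
Capacity per unit length: φr_n = 0.75 × 0.6 × 490 × (0.707 × 14) = 2183 N/mm.
969.3 ≤ 2183 → adequate.

f_max ≈ 969 N/mm; adequate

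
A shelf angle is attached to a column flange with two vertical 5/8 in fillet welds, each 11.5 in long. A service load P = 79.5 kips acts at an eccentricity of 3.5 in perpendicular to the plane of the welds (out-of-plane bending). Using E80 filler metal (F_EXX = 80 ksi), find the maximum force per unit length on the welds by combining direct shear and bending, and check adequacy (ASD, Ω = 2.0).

f_max ≈ 7.2 kip/in; adequate

L_w = 2 × 11.5 = 23 in; section modulus (unit throat) S = 2 × L²/6 = 44.08 in².
Direct shear f_v = P/L_w = 79.5/23 = 3.457 kip/in.
Moment M = P × e = 79.5 × 3.5 = 278.25 kip·in; bending f_b = M/S = 6.312 kip/in.
f_max = √(f_v² + f_b²) = √(3.457² + 6.312²) = 7.196 kip/in.
r_n/Ω = (1/2.0) × 0.6 × 80 × (0.707 × 0.625) = 10.6 kip/in → adequate.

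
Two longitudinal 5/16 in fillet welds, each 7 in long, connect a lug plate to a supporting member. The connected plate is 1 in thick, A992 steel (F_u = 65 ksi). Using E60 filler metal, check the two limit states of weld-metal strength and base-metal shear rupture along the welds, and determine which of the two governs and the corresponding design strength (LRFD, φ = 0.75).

E60XX → F_EXX = 60 ksi.
t_e = 0.707 × 0.3125 = 0.2209 in; L = 14 in.
Weld metal: φR_n = 0.75 × 0.6 × 60 × 0.2209 × 14 = 83.51 kip.
Base metal (shear rupture): φR_n = 0.75 × 0.6 × 65 × 1 × 14 = 409.5 kip.
Governing: weld metal.

φR_n ≈ 83.5 kip (weld metal governs)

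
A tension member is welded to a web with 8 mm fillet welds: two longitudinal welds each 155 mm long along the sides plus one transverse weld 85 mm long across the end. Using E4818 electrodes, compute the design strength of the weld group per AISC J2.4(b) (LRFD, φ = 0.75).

E48XX → F_EXX = 480 MPa.
t_e = 0.707 × 8 = 5.656 mm.
R_nwl = 0.6 × 480 × 5.656 × 310 × 10⁻³ = 505 kN (longitudinal, 2 welds).
R_nwt = 0.6 × 480 × 5.656 × 85 × 10⁻³ = 138.5 kN (transverse, base value).
(i) R_nwl + R_nwt = 643.4 kN; (ii) 0.85 R_nwl + 1.5 R_nwt = 636.9 kN.
R_n = max = 643.4 kN [governs: (i)]; φR_n = 482.6 kN.

φR_n ≈ 483 kN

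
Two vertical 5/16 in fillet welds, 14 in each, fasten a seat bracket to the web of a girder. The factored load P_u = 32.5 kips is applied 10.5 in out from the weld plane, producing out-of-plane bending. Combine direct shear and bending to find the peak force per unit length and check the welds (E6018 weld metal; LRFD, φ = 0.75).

E60XX → F_EXX = 60 ksi.
L_w = 2 × 14 = 28 in; section modulus (unit throat) S = 2 × L²/6 = 65.33 in².
Direct shear f_v = P/L_w = 32.5/28 = 1.161 kip/in.
Moment M = P × e = 32.5 × 10.5 = 341.25 kip·in; bending f_b = M/S = 5.223 kip/in.
f_max = √(f_v² + f_b²) = √(1.161² + 5.223²) = 5.351 kip/in.
φr_n = 0.75 × 0.6 × 60 × (0.707 × 0.3125) = 5.965 kip/in → adequate.

f_max ≈ 5.35 kip/in; adequate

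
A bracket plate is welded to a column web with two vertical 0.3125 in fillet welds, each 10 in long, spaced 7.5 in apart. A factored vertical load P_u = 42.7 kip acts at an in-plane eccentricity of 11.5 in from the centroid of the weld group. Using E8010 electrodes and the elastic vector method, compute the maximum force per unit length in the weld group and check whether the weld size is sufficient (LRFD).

f_max ≈ 8.31 kip/in; NOT adequate

E80XX → F_EXX = 80 ksi.
Total weld length L_w = 20 in. Treat welds as unit-width lines.
Polar moment about centroid: J = 2[d³/12 + d(b/2)²] = 2[10³/12 + 10×3.75²] = 447.9 in³.
Direct shear f_v = P/L_w = 42.7 / 20 = 2.135 kip/in (vertical).
Torsion M = P·e = 42.7 × 11.5 = 491.05 kip·in.
Critical point at (x, y) = (3.75, 5) from centroid. f_tx = M·y/J = 5.481 kip/in; f_ty = M·x/J = 4.111 kip/in.
Resultant f_max = √[f_tx² + (f_v + f_ty)²] = √[5.481² + (2.135 + 4.111)²] = 8.31 kip/in.
Capacity per unit length: φr_n = 0.75 × 0.6 × 80 × (0.707 × 0.3125) = 7.954 kip/in.
8.31 > 7.954 → NOT adequate.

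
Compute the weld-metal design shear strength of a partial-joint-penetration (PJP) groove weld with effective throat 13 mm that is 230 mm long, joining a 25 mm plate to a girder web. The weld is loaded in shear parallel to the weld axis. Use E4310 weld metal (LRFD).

E43XX → F_EXX = 430 MPa.
Effective throat (given) t_e = 13 mm.
A_we = 13 × 230 = 2990 mm².
F_nw = 0.6 F_EXX = 258 MPa.
φR_n = 0.75 × 258 × 2990 × 10⁻³ = 578.6 kN.

φR_n ≈ 579 kN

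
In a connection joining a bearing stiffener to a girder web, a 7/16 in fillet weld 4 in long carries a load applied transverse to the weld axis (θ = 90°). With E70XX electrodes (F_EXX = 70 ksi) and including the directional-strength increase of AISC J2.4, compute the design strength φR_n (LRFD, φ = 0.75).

φR_n ≈ 58.5 kips

t_e = 0.707 × 0.4375 = 0.3093 in; A_we = 0.3093 × 4 = 1.237 in².
Directional factor: 1.0 + 0.5 sin^1.5(90°) = 1.5.
F_nw = 0.6 × 70 × 1.5 = 63 ksi.
φR_n = 0.75 × 63 × 1.237 = 58.46 kips.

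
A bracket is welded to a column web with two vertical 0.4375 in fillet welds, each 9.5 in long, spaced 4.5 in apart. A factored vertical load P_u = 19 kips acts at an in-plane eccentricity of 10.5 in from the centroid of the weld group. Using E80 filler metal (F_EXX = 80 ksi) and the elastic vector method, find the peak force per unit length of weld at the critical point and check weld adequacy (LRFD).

f_max ≈ 4.9 kip/in; adequate

Total weld length L_w = 19 in. Treat welds as unit-width lines.
Polar moment about centroid: J = 2[d³/12 + d(b/2)²] = 2[9.5³/12 + 9.5×2.25²] = 239.1 in³.
Direct shear f_v = P/L_w = 19 / 19 = 1 kip/in (vertical).
Torsion M = P·e = 19 × 10.5 = 199.5 kip·in.
Critical point at (x, y) = (2.25, 4.75) from centroid. f_tx = M·y/J = 3.964 kip/in; f_ty = M·x/J = 1.877 kip/in.
Resultant f_max = √[f_tx² + (f_v + f_ty)²] = √[3.964² + (1 + 1.877)²] = 4.898 kip/in.
Capacity per unit length: φr_n = 0.75 × 0.6 × 80 × (0.707 × 0.4375) = 11.14 kip/in.
4.898 ≤ 11.14 → adequate.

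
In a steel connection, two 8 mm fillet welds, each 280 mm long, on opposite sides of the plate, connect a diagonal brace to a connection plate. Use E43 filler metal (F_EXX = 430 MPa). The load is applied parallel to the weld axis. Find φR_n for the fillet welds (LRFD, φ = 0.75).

Effective throat t_e = 0.707 × 8 = 5.656 mm.
Total length L = 560 mm; A_we = 5.656 × 560 = 3167 mm².
F_nw = 0.6 F_EXX = 0.6 × 430 = 258 MPa.
φR_n = 0.75 × 258 × 3167 × 10⁻³ = 612.9 kN.

φR_n ≈ 613 kN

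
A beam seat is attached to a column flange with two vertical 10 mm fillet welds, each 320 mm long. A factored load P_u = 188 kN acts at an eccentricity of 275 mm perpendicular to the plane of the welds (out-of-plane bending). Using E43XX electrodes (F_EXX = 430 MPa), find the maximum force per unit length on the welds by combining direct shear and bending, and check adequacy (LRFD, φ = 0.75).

f_max ≈ 1540 N/mm; NOT adequate

L_w = 2 × 320 = 640 mm; section modulus (unit throat) S = 2 × L²/6 = 34130 mm².
Direct shear f_v = P/L_w = 188×10³/640 = 293.8 N/mm.
Moment M = P × e = 188×10³ × 275 = 51700000 N·mm; bending f_b = M/S = 1515 N/mm.
f_max = √(f_v² + f_b²) = √(293.8² + 1515²) = 1543 N/mm.
φr_n = 0.75 × 0.6 × 430 × (0.707 × 10) = 1368 N/mm → NOT adequate.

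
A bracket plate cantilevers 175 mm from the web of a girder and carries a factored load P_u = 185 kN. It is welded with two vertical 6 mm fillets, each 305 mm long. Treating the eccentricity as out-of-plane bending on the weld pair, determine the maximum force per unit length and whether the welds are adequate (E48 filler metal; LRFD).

E48XX → F_EXX = 480 MPa.
L_w = 2 × 305 = 610 mm; section modulus (unit throat) S = 2 × L²/6 = 31010 mm².
Direct shear f_v = P/L_w = 185×10³/610 = 303.3 N/mm.
Moment M = P × e = 185×10³ × 175 = 32375000 N·mm; bending f_b = M/S = 1044 N/mm.
f_max = √(f_v² + f_b²) = √(303.3² + 1044²) = 1087 N/mm.
φr_n = 0.75 × 0.6 × 480 × (0.707 × 6) = 916.3 N/mm → NOT adequate.

f_max ≈ 1090 N/mm; NOT adequate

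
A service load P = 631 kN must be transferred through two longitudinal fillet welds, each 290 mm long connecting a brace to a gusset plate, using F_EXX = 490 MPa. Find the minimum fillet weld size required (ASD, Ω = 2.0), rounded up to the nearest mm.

w = 11 mm

Total weld length L = 580 mm.
Required throat t_e = P × Ω / (0.6 F_EXX × L) = 631 × 2.0 / (0.6 × 490 × 580 × 10⁻³) = 7.401 mm.
Required leg w = t_e / 0.707 = 10.47 mm → use 11 mm.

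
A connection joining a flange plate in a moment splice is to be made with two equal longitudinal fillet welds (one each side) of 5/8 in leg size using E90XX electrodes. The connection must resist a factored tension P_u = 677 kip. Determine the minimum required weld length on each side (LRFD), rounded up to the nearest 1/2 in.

L = 19 in on each side

E90XX → F_EXX = 90 ksi.
Throat t_e = 0.707 × 0.625 = 0.4419 in.
φr_n = 0.75 × 0.6 × 90 × 0.4419 = 17.9 kip/in.
L_req = P_u / φr_n = 677 / 17.9 = 37.83 in total.
Per side: 37.83 / 2 = 18.91 in.
Round up → use L = 19 in on each side.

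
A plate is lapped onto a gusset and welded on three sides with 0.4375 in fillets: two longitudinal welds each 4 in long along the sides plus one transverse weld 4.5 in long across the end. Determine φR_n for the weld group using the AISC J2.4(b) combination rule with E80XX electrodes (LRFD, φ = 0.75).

E80XX → F_EXX = 80 ksi.
t_e = 0.707 × 0.4375 = 0.3093 in.
R_nwl = 0.6 × 80 × 0.3093 × 8 = 118.8 kips (longitudinal, 2 welds).
R_nwt = 0.6 × 80 × 0.3093 × 4.5 = 66.81 kips (transverse, base value).
(i) R_nwl + R_nwt = 185.6 kips; (ii) 0.85 R_nwl + 1.5 R_nwt = 201.2 kips.
R_n = max = 201.2 kips [governs: (ii)]; φR_n = 150.9 kips.

φR_n ≈ 151 kips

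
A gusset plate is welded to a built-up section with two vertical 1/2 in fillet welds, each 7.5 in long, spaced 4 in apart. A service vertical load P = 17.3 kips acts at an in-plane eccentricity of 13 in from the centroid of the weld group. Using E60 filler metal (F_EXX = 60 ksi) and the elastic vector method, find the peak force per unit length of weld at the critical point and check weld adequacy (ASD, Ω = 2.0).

f_max ≈ 7.94 kip/in; NOT adequate

Total weld length L_w = 15 in. Treat welds as unit-width lines.
Polar moment about centroid: J = 2[d³/12 + d(b/2)²] = 2[7.5³/12 + 7.5×2²] = 130.3 in³.
Direct shear f_v = P/L_w = 17.3 / 15 = 1.153 kip/in (vertical).
Torsion M = P·e = 17.3 × 13 = 224.9 kip·in.
Critical point at (x, y) = (2, 3.75) from centroid. f_tx = M·y/J = 6.472 kip/in; f_ty = M·x/J = 3.452 kip/in.
Resultant f_max = √[f_tx² + (f_v + f_ty)²] = √[6.472² + (1.153 + 3.452)²] = 7.943 kip/in.
Capacity per unit length: r_n/Ω = (1/2.0) × 0.6 × 60 × (0.707 × 0.5) = 6.363 kip/in.
7.943 > 6.363 → NOT adequate.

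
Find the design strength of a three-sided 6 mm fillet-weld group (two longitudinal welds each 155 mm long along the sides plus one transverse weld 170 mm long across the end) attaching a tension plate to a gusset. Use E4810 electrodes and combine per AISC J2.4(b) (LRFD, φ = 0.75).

φR_n ≈ 475 kN

E48XX → F_EXX = 480 MPa.
t_e = 0.707 × 6 = 4.242 mm.
R_nwl = 0.6 × 480 × 4.242 × 310 × 10⁻³ = 378.7 kN (longitudinal, 2 welds).
R_nwt = 0.6 × 480 × 4.242 × 170 × 10⁻³ = 207.7 kN (transverse, base value).
(i) R_nwl + R_nwt = 586.4 kN; (ii) 0.85 R_nwl + 1.5 R_nwt = 633.4 kN.
R_n = max = 633.4 kN [governs: (ii)]; φR_n = 475.1 kN.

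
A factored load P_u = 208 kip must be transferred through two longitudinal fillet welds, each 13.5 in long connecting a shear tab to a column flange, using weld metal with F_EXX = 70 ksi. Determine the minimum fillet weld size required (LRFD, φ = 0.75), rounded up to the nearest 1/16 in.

w = 3/8 in

Total weld length L = 27 in.
Required throat t_e = P_u / (φ × 0.6 F_EXX × L) = 208 / (0.75 × 0.6 × 70 × 27) = 0.2446 in.
Required leg w = t_e / 0.707 = 0.3459 in → use 3/8 in.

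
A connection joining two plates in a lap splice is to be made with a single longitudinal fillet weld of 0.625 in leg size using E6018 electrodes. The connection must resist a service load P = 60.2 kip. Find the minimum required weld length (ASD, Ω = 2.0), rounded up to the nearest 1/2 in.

L = 8 in

E60XX → F_EXX = 60 ksi.
Throat t_e = 0.707 × 0.625 = 0.4419 in.
r_n/Ω = (0.6 × 60 × 0.4419) / 2.0 = 7.954 kip/in.
L_req = P / (r_n/Ω) = 60.2 / 7.954 = 7.569 in total.
Round up → use L = 8 in.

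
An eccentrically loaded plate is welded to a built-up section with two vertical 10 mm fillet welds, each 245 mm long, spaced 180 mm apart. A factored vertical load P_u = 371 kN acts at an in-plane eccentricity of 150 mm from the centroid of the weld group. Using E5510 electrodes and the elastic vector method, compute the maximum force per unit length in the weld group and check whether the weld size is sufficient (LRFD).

f_max ≈ 1870 N/mm; NOT adequate

E55XX → F_EXX = 550 MPa.
Total weld length L_w = 490 mm. Treat welds as unit-width lines.
Polar moment about centroid: J = 2[d³/12 + d(b/2)²] = 2[245³/12 + 245×90²] = 6420000 mm³.
Direct shear f_v = P/L_w = 371×10³ / 490 = 757.1 N/mm (vertical).
Torsion M = P·e = 371×10³ × 150 = 55650000 N·mm.
Critical point at (x, y) = (90, 122.5) from centroid. f_tx = M·y/J = 1062 N/mm; f_ty = M·x/J = 780.1 N/mm.
Resultant f_max = √[f_tx² + (f_v + f_ty)²] = √[1062² + (757.1 + 780.1)²] = 1868 N/mm.
Capacity per unit length: φr_n = 0.75 × 0.6 × 550 × (0.707 × 10) = 1750 N/mm.
1868 > 1750 → NOT adequate.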